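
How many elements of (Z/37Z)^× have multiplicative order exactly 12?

4

φ(37) = 37 − 1 = 36 = 2^2 · 3^2.
(Z/37Z)^× is cyclic (|G| = 36); a cyclic group of order m has exactly φ(d) elements of each order d | m, and none otherwise.
12 = 2^2 · 3 divides 36, and φ(12) = 4.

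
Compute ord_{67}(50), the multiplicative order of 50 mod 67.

66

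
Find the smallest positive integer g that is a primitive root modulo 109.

6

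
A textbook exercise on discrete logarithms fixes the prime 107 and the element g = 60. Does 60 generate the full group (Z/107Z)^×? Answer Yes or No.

φ(107) = 107 − 1 = 106 = 2 · 53.
An element g generates (Z/107Z)^× iff g^(106/q) ≢ 1 (mod 107) for each prime q ∈ {2, 53}.
60^53 ≡ 106 (mod 107)  [q = 2: ≢ 1 ✓]
60^2 ≡ 69 (mod 107)  [q = 53: ≢ 1 ✓]
All checks pass, so 60 has order 106 and is a primitive root modulo 107.

Yes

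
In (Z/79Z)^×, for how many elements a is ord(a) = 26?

12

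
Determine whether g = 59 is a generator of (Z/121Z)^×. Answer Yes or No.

φ(121) = φ(11^2) = 11·(11−1) = 110 = 2 · 5 · 11.
An element g generates (Z/121Z)^× iff g^(110/q) ≢ 1 (mod 121) for each prime q ∈ {2, 5, 11}.
59^55 ≡ 1 (mod 121)  [q = 2: ≡ 1 ✗]
59^22 ≡ 27 (mod 121)  [q = 5: ≢ 1 ✓]
59^10 ≡ 67 (mod 121)  [q = 11: ≢ 1 ✓]
59^55 ≡ 1 shows ord(59) | 55, strictly less than φ(121); not a primitive root.

No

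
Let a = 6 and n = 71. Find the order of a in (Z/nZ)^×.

35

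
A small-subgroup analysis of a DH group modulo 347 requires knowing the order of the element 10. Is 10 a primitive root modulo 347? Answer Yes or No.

No

φ(347) = 347 − 1 = 346 = 2 · 173.
An element g generates (Z/347Z)^× iff g^(346/q) ≢ 1 (mod 347) for each prime q ∈ {2, 173}.
10^173 ≡ 1 (mod 347)  [q = 2: ≡ 1 ✗]
10^2 ≡ 100 (mod 347)  [q = 173: ≢ 1 ✓]
10^173 ≡ 1 shows ord(10) | 173, strictly less than φ(347); not a primitive root.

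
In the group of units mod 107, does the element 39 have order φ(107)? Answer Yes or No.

φ(107) = 107 − 1 = 106 = 2 · 53.
Test 39^(106/q) mod 107 for each prime factor q of 106:
39^53 ≡ 1 (mod 107)  [q = 2: ≡ 1 ✗]
39^2 ≡ 23 (mod 107)  [q = 53: ≢ 1 ✓]
The check at q = 2 fails, so 39 generates a proper subgroup.

No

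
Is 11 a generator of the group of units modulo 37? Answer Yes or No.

No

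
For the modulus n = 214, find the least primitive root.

5

φ(214) = φ(2)·φ(107) = 1·106 = 106 = 2 · 53.
g is a primitive root iff g^(106/q) ≢ 1 (mod 214) for each prime q ∈ {2, 53}.
g = 2: gcd(2, 214) = 2 > 1, not a unit — skip.
g = 3: 3^53 ≡ 1 — hits 1, so not a primitive root.
g = 4: gcd(4, 214) = 2 > 1, not a unit — skip.
g = 5: 5^53 ≡ 213; 5^2 ≡ 25 — none is 1, so 5 is a primitive root.
The smallest primitive root modulo 214 is 5.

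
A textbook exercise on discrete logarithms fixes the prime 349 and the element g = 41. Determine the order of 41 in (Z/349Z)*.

29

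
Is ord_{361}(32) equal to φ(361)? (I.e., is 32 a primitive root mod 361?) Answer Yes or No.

Yes

φ(361) = φ(19^2) = 19·(19−1) = 342 = 2 · 3^2 · 19.
Test 32^(342/q) mod 361 for each prime factor q of 342:
32^171 ≡ 360 (mod 361)  [q = 2: ≢ 1 ✓]
32^114 ≡ 68 (mod 361)  [q = 3: ≢ 1 ✓]
32^18 ≡ 286 (mod 361)  [q = 19: ≢ 1 ✓]
All checks pass, so 32 has order 342 and is a primitive root modulo 361.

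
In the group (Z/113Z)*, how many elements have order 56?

24

φ(113) = 113 − 1 = 112 = 2^4 · 7.
(Z/113Z)^× is cyclic (|G| = 112); a cyclic group of order m has exactly φ(d) elements of each order d | m, and none otherwise.
56 = 2^3 · 7 divides 112, and φ(56) = 24.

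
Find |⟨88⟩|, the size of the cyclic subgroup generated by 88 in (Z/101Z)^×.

25

The order of 88 must divide φ(101) = 101 − 1 = 100 = 2^2 · 5^2.
Divisors of 100: 1, 2, 4, 5, 10, 20, 25, 50, 100.
Compute 88^d (mod 101) for the divisors d until we hit 1:
88^1 ≡ 88
88^2 ≡ 68
88^4 ≡ 79
88^5 ≡ 84
88^10 ≡ 87
88^20 ≡ 95
88^25 ≡ 1
Therefore the multiplicative order of 88 modulo 101 is 25.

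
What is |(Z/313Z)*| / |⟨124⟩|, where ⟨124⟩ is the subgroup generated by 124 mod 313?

3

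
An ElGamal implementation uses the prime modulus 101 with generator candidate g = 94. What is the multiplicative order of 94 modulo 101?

100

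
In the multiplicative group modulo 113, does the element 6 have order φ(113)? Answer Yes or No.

φ(113) = 113 − 1 = 112 = 2^4 · 7.
An element g generates (Z/113Z)^× iff g^(112/q) ≢ 1 (mod 113) for each prime q ∈ {2, 7}.
6^56 ≡ 112 (mod 113)  [q = 2: ≢ 1 ✓]
6^16 ≡ 30 (mod 113)  [q = 7: ≢ 1 ✓]
Every test exponent gives a nontrivial residue, hence 6 generates the full group.

Yes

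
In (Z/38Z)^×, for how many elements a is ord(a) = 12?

0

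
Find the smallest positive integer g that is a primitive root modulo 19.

2

φ(19) = 19 − 1 = 18 = 2 · 3^2.
Test candidates g = 2, 3, … against the prime factors q ∈ {2, 3} of φ(19): g is a generator iff g^(18/q) ≢ 1 for every such q.
g = 2: 2^9 ≡ 18; 2^6 ≡ 7 — none is 1, so 2 is a primitive root.
Hence the least primitive root of 19 is 2.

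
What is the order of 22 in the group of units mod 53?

52

By Lagrange's theorem, ord_53(22) divides φ(53) = 53 − 1 = 52 = 2^2 · 13.
Divisors of 52: 1, 2, 4, 13, 26, 52.
Check 22^d mod 53 for each divisor in increasing order:
22^1 ≡ 22 (mod 53)
22^2 ≡ 7 (mod 53)
22^4 ≡ 49 (mod 53)
22^13 ≡ 23 (mod 53)
22^26 ≡ 52 (mod 53)
22^52 ≡ 1 (mod 53) ✓
Hence ord(22) = 52.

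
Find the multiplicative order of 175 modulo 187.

By Lagrange's theorem, ord_187(175) divides φ(187) = φ(11·17) = (11−1)·(17−1) = 10·16 = 160 = 2^5 · 5.
Divisors of 160: 1, 2, 4, 5, 8, 10, 16, 20, 32, 40, 80, 160.
Check 175^d mod 187 for each divisor in increasing order:
175^1 ≡ 175
175^2 ≡ 144
175^4 ≡ 166
175^5 ≡ 65
175^8 ≡ 67
175^10 ≡ 111
175^16 ≡ 1
So ord_187(175) = 16.

16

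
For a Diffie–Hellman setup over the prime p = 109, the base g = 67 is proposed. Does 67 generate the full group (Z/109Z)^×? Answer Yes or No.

Yes

φ(109) = 109 − 1 = 108 = 2^2 · 3^3.
An element g generates (Z/109Z)^× iff g^(108/q) ≢ 1 (mod 109) for each prime q ∈ {2, 3}.
67^54 ≡ 108 (mod 109)  [q = 2: ≢ 1 ✓]
67^36 ≡ 45 (mod 109)  [q = 3: ≢ 1 ✓]
All checks pass, so 67 has order 108 and is a primitive root modulo 109.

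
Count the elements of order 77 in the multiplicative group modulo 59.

0

φ(59) = 59 − 1 = 58 = 2 · 29.
In a cyclic group of order 58, there are φ(d) elements of order d for each divisor d of 58, and zero for non-divisors.
Since 77 ∤ 58, the count is 0.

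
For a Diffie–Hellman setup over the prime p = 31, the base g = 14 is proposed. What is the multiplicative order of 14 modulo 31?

15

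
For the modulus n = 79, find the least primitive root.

3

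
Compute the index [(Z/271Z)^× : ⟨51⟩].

1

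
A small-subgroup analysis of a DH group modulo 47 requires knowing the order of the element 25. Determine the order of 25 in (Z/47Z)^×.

23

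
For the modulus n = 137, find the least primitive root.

φ(137) = 137 − 1 = 136 = 2^3 · 17.
Test candidates g = 2, 3, … against the prime factors q ∈ {2, 17} of φ(137): g is a generator iff g^(136/q) ≢ 1 for every such q.
g = 2: 2^68 ≡ 1 — hits 1, so not a primitive root.
g = 3: 3^68 ≡ 136; 3^8 ≡ 122 — none is 1, so 3 is a primitive root.
So 3 is the smallest generator of (Z/137Z)^×.

3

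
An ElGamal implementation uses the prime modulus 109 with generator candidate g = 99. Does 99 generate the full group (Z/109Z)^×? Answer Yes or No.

Yes

φ(109) = 109 − 1 = 108 = 2^2 · 3^3.
An element g generates (Z/109Z)^× iff g^(108/q) ≢ 1 (mod 109) for each prime q ∈ {2, 3}.
99^54 ≡ 108 (mod 109)  [q = 2: ≢ 1 ✓]
99^36 ≡ 63 (mod 109)  [q = 3: ≢ 1 ✓]
All checks pass, so 99 has order 108 and is a primitive root modulo 109.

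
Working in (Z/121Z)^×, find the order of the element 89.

ord(89) | φ(121) = φ(11^2) = 11·(11−1) = 110 = 2 · 5 · 11.
Divisors of 110: 1, 2, 5, 10, 11, 22, 55, 110.
Compute 89^d (mod 121) for the divisors d until we hit 1:
89^1 ≡ 89
89^2 ≡ 56
89^5 ≡ 78
89^10 ≡ 34
89^11 ≡ 1
The smallest such exponent is 11, so the order of 89 is 11.

11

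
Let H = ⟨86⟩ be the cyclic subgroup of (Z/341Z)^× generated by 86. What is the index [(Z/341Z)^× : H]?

10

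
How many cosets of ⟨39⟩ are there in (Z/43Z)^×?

3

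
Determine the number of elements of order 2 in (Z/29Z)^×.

φ(29) = 29 − 1 = 28 = 2^2 · 7.
Since (Z/29Z)^× is cyclic of order 28, the number of elements of order d is φ(d) when d | 28 and 0 otherwise.
2 | 28, and φ(2) = 2 − 1 = 1.

1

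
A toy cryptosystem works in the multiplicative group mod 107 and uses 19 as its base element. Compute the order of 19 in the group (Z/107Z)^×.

53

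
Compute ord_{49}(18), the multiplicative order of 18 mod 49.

3

ord(18) | φ(49) = φ(7^2) = 7·(7−1) = 42 = 2 · 3 · 7.
Divisors of 42: 1, 2, 3, 6, 7, 14, 21, 42.
Evaluate successive powers at the divisors of 42:
18^1 ≡ 18
18^2 ≡ 30
18^3 ≡ 1
Hence ord(18) = 3.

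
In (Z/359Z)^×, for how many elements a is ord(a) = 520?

0

φ(359) = 359 − 1 = 358 = 2 · 179.
(Z/359Z)^× is cyclic (|G| = 358); a cyclic group of order m has exactly φ(d) elements of each order d | m, and none otherwise.
520 does not divide 358, so no element of (Z/359Z)^× has order 520.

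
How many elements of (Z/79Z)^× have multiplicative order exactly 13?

12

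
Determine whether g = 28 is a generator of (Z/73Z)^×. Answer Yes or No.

φ(73) = 73 − 1 = 72 = 2^3 · 3^2.
Test 28^(72/q) mod 73 for each prime factor q of 72:
28^36 ≡ 72 (mod 73)  [q = 2: ≢ 1 ✓]
28^24 ≡ 8 (mod 73)  [q = 3: ≢ 1 ✓]
All checks pass, so 28 has order 72 and is a primitive root modulo 73.

Yes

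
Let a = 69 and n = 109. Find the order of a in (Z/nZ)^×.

Since 69 ∈ (Z/109Z)^×, its order divides φ(109) = 109 − 1 = 108 = 2^2 · 3^3.
Divisors of 108: 1, 2, 3, 4, 6, 9, 12, 18, 27, 36, 54, 108.
Evaluate successive powers at the divisors of 108:
69^1 ≡ 69 (mod 109)
69^2 ≡ 74 (mod 109)
69^3 ≡ 92 (mod 109)
69^4 ≡ 26 (mod 109)
69^6 ≡ 71 (mod 109)
69^9 ≡ 101 (mod 109)
69^12 ≡ 27 (mod 109)
69^18 ≡ 64 (mod 109)
69^27 ≡ 33 (mod 109)
69^36 ≡ 63 (mod 109)
69^54 ≡ 108 (mod 109)
69^108 ≡ 1 (mod 109) ✓
Hence ord(69) = 108.

108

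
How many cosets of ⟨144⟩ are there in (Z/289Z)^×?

ord(144) | φ(289) = φ(17^2) = 17·(17−1) = 272 = 2^4 · 17.
Divisors of 272: 1, 2, 4, 8, 16, 17, 34, 68, 136, 272.
Evaluate successive powers at the divisors of 272:
144^1 ≡ 144 (mod 289)
144^2 ≡ 217 (mod 289)
144^4 ≡ 271 (mod 289)
144^8 ≡ 35 (mod 289)
144^16 ≡ 69 (mod 289)
144^17 ≡ 110 (mod 289)
144^34 ≡ 251 (mod 289)
144^68 ≡ 288 (mod 289)
144^136 ≡ 1 (mod 289) ✓
So ord_289(144) = 136, hence |⟨144⟩| = 136.
The index is φ(289) / ord(144) = 272 / 136 = 2.

2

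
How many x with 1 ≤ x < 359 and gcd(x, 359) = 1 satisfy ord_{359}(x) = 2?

φ(359) = 359 − 1 = 358 = 2 · 179.
(Z/359Z)^× is cyclic (|G| = 358); a cyclic group of order m has exactly φ(d) elements of each order d | m, and none otherwise.
2 | 358, and φ(2) = 2 − 1 = 1.

1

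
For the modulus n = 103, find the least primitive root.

5

φ(103) = 103 − 1 = 102 = 2 · 3 · 17.
g is a primitive root iff g^(102/q) ≢ 1 (mod 103) for each prime q ∈ {2, 3, 17}.
g = 2: 2^51 ≡ 1 — hits 1, so not a primitive root.
g = 3: 3^51 ≡ 102; 3^34 ≡ 1 — hits 1, so not a primitive root.
g = 4: 4^51 ≡ 1 — hits 1, so not a primitive root.
g = 5: 5^51 ≡ 102; 5^34 ≡ 56; 5^6 ≡ 72 — none is 1, so 5 is a primitive root.
Hence the least primitive root of 103 is 5.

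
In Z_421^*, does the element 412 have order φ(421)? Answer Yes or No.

No

φ(421) = 421 − 1 = 420 = 2^2 · 3 · 5 · 7.
Test 412^(420/q) mod 421 for each prime factor q of 420:
412^210 ≡ 1 (mod 421)  [q = 2: ≡ 1 ✗]
412^140 ≡ 400 (mod 421)  [q = 3: ≢ 1 ✓]
412^84 ≡ 354 (mod 421)  [q = 5: ≢ 1 ✓]
412^60 ≡ 385 (mod 421)  [q = 7: ≢ 1 ✓]
Since 412^210 ≡ 1, the order of 412 divides 210 < 420, so 412 is not a primitive root.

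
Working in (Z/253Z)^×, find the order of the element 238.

ord(238) | φ(253) = φ(11·23) = (11−1)·(23−1) = 10·22 = 220 = 2^2 · 5 · 11.
Divisors of 220: 1, 2, 4, 5, 10, 11, 20, 22, 44, 55, 110, 220.
Test each divisor d:
238^1 ≡ 238 (mod 253)
238^2 ≡ 225 (mod 253)
238^4 ≡ 25 (mod 253)
238^5 ≡ 131 (mod 253)
238^10 ≡ 210 (mod 253)
238^11 ≡ 139 (mod 253)
238^20 ≡ 78 (mod 253)
238^22 ≡ 93 (mod 253)
238^44 ≡ 47 (mod 253)
238^55 ≡ 208 (mod 253)
238^110 ≡ 1 (mod 253) ✓
Therefore the multiplicative order of 238 modulo 253 is 110.

110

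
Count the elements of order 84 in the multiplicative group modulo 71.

0

φ(71) = 71 − 1 = 70 = 2 · 5 · 7.
In a cyclic group of order 70, there are φ(d) elements of order d for each divisor d of 70, and zero for non-divisors.
84 does not divide 70, so no element of (Z/71Z)^× has order 84.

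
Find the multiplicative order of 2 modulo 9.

6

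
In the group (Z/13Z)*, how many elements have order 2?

φ(13) = 13 − 1 = 12 = 2^2 · 3.
In a cyclic group of order 12, there are φ(d) elements of order d for each divisor d of 12, and zero for non-divisors.
2 | 12, and φ(2) = 2 − 1 = 1.

1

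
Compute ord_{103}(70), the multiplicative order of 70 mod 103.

102

ord(70) | φ(103) = 103 − 1 = 102 = 2 · 3 · 17.
Divisors of 102: 1, 2, 3, 6, 17, 34, 51, 102.
Check 70^d mod 103 for each divisor in increasing order:
70^1 ≡ 70 (mod 103)
70^2 ≡ 59 (mod 103)
70^3 ≡ 10 (mod 103)
70^6 ≡ 100 (mod 103)
70^17 ≡ 57 (mod 103)
70^34 ≡ 56 (mod 103)
70^51 ≡ 102 (mod 103)
70^102 ≡ 1 (mod 103) ✓
The smallest such exponent is 102, so the order of 70 is 102.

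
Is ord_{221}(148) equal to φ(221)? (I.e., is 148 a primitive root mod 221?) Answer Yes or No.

No

221 = 13 · 17 is a product of two distinct odd primes, so (Z/221Z)^× ≅ (Z/13Z)^× × (Z/17Z)^× is not cyclic.
No primitive root modulo 221 exists; in particular 148 is not one.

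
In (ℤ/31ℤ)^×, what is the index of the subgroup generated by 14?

2

The order of 14 must divide φ(31) = 31 − 1 = 30 = 2 · 3 · 5.
Divisors of 30: 1, 2, 3, 5, 6, 10, 15, 30.
Compute 14^d (mod 31) for the divisors d until we hit 1:
14^1 ≡ 14 (mod 31)
14^2 ≡ 10 (mod 31)
14^3 ≡ 16 (mod 31)
14^5 ≡ 5 (mod 31)
14^6 ≡ 8 (mod 31)
14^10 ≡ 25 (mod 31)
14^15 ≡ 1 (mod 31) ✓
Thus |⟨14⟩| = ord(14) = 15.
Index = |(Z/31Z)^×| / |⟨14⟩| = 30 / 15 = 2.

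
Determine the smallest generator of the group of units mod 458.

7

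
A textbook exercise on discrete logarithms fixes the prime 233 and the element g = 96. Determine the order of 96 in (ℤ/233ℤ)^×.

232

Since 96 ∈ (Z/233Z)^×, its order divides φ(233) = 233 − 1 = 232 = 2^3 · 29.
Divisors of 232: 1, 2, 4, 8, 29, 58, 116, 232.
Check 96^d mod 233 for each divisor in increasing order:
96^1 ≡ 96 (mod 233)
96^2 ≡ 129 (mod 233)
96^4 ≡ 98 (mod 233)
96^8 ≡ 51 (mod 233)
96^29 ≡ 221 (mod 233)
96^58 ≡ 144 (mod 233)
96^116 ≡ 232 (mod 233)
96^232 ≡ 1 (mod 233) ✓
Therefore the multiplicative order of 96 modulo 233 is 232.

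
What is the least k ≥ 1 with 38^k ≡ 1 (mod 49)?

The order of 38 must divide φ(49) = φ(7^2) = 7·(7−1) = 42 = 2 · 3 · 7.
Divisors of 42: 1, 2, 3, 6, 7, 14, 21, 42.
Evaluate successive powers at the divisors of 42:
38^1 ≡ 38 (mod 49)
38^2 ≡ 23 (mod 49)
38^3 ≡ 41 (mod 49)
38^6 ≡ 15 (mod 49)
38^7 ≡ 31 (mod 49)
38^14 ≡ 30 (mod 49)
38^21 ≡ 48 (mod 49)
38^42 ≡ 1 (mod 49) ✓
Therefore the multiplicative order of 38 modulo 49 is 42.

42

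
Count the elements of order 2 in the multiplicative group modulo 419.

φ(419) = 419 − 1 = 418 = 2 · 11 · 19.
Since (Z/419Z)^× is cyclic of order 418, the number of elements of order d is φ(d) when d | 418 and 0 otherwise.
2 | 418, and φ(2) = 2 − 1 = 1.

1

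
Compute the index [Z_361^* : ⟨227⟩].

The order of 227 must divide φ(361) = φ(19^2) = 19·(19−1) = 342 = 2 · 3^2 · 19.
Divisors of 342: 1, 2, 3, 6, 9, 18, 19, 38, 57, 114, 171, 342.
Compute 227^d (mod 361) for the divisors d until we hit 1:
227^1 ≡ 227
227^2 ≡ 267
227^3 ≡ 322
227^6 ≡ 77
227^9 ≡ 246
227^18 ≡ 229
227^19 ≡ 360
227^38 ≡ 1
The order of 227 is 38, so the subgroup it generates has 38 elements.
[(Z/361Z)^× : ⟨227⟩] = 342/38 = 9.

9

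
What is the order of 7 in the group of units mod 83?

Since 7 ∈ (Z/83Z)^×, its order divides φ(83) = 83 − 1 = 82 = 2 · 41.
Divisors of 82: 1, 2, 41, 82.
Check 7^d mod 83 for each divisor in increasing order:
7^1 ≡ 7
7^2 ≡ 49
7^41 ≡ 1
Therefore the multiplicative order of 7 modulo 83 is 41.

41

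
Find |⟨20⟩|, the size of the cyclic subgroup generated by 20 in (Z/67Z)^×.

Since 20 ∈ (Z/67Z)^×, its order divides φ(67) = 67 − 1 = 66 = 2 · 3 · 11.
Divisors of 66: 1, 2, 3, 6, 11, 22, 33, 66.
Test each divisor d:
20^1 ≡ 20 (mod 67)
20^2 ≡ 65 (mod 67)
20^3 ≡ 27 (mod 67)
20^6 ≡ 59 (mod 67)
20^11 ≡ 30 (mod 67)
20^22 ≡ 29 (mod 67)
20^33 ≡ 66 (mod 67)
20^66 ≡ 1 (mod 67) ✓
The smallest such exponent is 66, so the order of 20 is 66.

66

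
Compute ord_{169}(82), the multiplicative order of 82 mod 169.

78

ord(82) | φ(169) = φ(13^2) = 13·(13−1) = 156 = 2^2 · 3 · 13.
Divisors of 156: 1, 2, 3, 4, 6, 12, 13, 26, 39, 52, 78, 156.
Test each divisor d:
82^1 ≡ 82
82^2 ≡ 133
82^3 ≡ 90
82^4 ≡ 113
82^6 ≡ 157
82^12 ≡ 144
82^13 ≡ 147
82^26 ≡ 146
82^39 ≡ 168
82^52 ≡ 22
82^78 ≡ 1
Hence ord(82) = 78.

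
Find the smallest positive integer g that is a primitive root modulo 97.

φ(97) = 97 − 1 = 96 = 2^5 · 3.
g is a primitive root iff g^(96/q) ≢ 1 (mod 97) for each prime q ∈ {2, 3}.
g = 2: 2^48 ≡ 1 — hits 1, so not a primitive root.
g = 3: 3^48 ≡ 1 — hits 1, so not a primitive root.
g = 4: 4^48 ≡ 1 — hits 1, so not a primitive root.
g = 5: 5^48 ≡ 96; 5^32 ≡ 35 — none is 1, so 5 is a primitive root.
So 5 is the smallest generator of (Z/97Z)^×.

5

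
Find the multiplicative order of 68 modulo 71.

70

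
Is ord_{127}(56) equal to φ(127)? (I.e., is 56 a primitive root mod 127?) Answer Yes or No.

Yes

φ(127) = 127 − 1 = 126 = 2 · 3^2 · 7.
Test 56^(126/q) mod 127 for each prime factor q of 126:
56^63 ≡ 126 (mod 127)  [q = 2: ≢ 1 ✓]
56^42 ≡ 107 (mod 127)  [q = 3: ≢ 1 ✓]
56^18 ≡ 16 (mod 127)  [q = 7: ≢ 1 ✓]
Every test exponent gives a nontrivial residue, hence 56 generates the full group.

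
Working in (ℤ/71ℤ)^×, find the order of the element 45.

7

The order of 45 must divide φ(71) = 71 − 1 = 70 = 2 · 5 · 7.
Divisors of 70: 1, 2, 5, 7, 10, 14, 35, 70.
Test each divisor d:
45^1 ≡ 45 (mod 71)
45^2 ≡ 37 (mod 71)
45^5 ≡ 48 (mod 71)
45^7 ≡ 1 (mod 71) ✓
The smallest such exponent is 7, so the order of 45 is 7.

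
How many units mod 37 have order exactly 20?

0

φ(37) = 37 − 1 = 36 = 2^2 · 3^2.
In a cyclic group of order 36, there are φ(d) elements of order d for each divisor d of 36, and zero for non-divisors.
Here 36 is not a multiple of 20, so there are no elements of order 20.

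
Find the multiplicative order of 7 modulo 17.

16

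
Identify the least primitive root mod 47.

φ(47) = 47 − 1 = 46 = 2 · 23.
Test candidates g = 2, 3, … against the prime factors q ∈ {2, 23} of φ(47): g is a generator iff g^(46/q) ≢ 1 for every such q.
g = 2: 2^23 ≡ 1 — hits 1, so not a primitive root.
g = 3: 3^23 ≡ 1 — hits 1, so not a primitive root.
g = 4: 4^23 ≡ 1 — hits 1, so not a primitive root.
g = 5: 5^23 ≡ 46; 5^2 ≡ 25 — none is 1, so 5 is a primitive root.
So 5 is the smallest generator of (Z/47Z)^×.

5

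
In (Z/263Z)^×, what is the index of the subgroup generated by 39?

2

By Lagrange's theorem, ord_263(39) divides φ(263) = 263 − 1 = 262 = 2 · 131.
Divisors of 262: 1, 2, 131, 262.
Compute 39^d (mod 263) for the divisors d until we hit 1:
39^1 ≡ 39
39^2 ≡ 206
39^131 ≡ 1
The order of 39 is 131, so the subgroup it generates has 131 elements.
Index = |(Z/263Z)^×| / |⟨39⟩| = 262 / 131 = 2.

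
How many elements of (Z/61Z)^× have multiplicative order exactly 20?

8

φ(61) = 61 − 1 = 60 = 2^2 · 3 · 5.
(Z/61Z)^× is cyclic (|G| = 60); a cyclic group of order m has exactly φ(d) elements of each order d | m, and none otherwise.
20 = 2^2 · 5 divides 60, and φ(20) = 8.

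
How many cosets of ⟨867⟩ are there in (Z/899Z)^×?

The order of 867 must divide φ(899) = φ(29·31) = (29−1)·(31−1) = 28·30 = 840 = 2^3 · 3 · 5 · 7.
Divisors of 840: 1, 2, 3, 4, 5, 6, 7, 8, 10, 12, 14, 15, 20, 21, 24, 28, 30, 35, 40, 42, 56, 60, 70, 84, 105, 120, 140, 168, 210, 280, 420, 840.
Test each divisor d:
867^1 ≡ 867
867^2 ≡ 125
867^3 ≡ 495
867^4 ≡ 342
867^5 ≡ 743
867^6 ≡ 497
867^7 ≡ 278
867^8 ≡ 94
867^10 ≡ 63
867^12 ≡ 683
867^14 ≡ 869
867^15 ≡ 61
867^20 ≡ 373
867^21 ≡ 650
867^24 ≡ 807
867^28 ≡ 1
Thus |⟨867⟩| = ord(867) = 28.
Index = |(Z/899Z)^×| / |⟨867⟩| = 840 / 28 = 30.

30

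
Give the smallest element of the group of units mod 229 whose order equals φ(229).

φ(229) = 229 − 1 = 228 = 2^2 · 3 · 19.
Test candidates g = 2, 3, … against the prime factors q ∈ {2, 3, 19} of φ(229): g is a generator iff g^(228/q) ≢ 1 for every such q.
g = 2: 2^114 ≡ 228; 2^76 ≡ 1 — hits 1, so not a primitive root.
g = 3: 3^114 ≡ 1 — hits 1, so not a primitive root.
g = 4: 4^114 ≡ 1 — hits 1, so not a primitive root.
g = 5: 5^114 ≡ 1 — hits 1, so not a primitive root.
g = 6: 6^114 ≡ 228; 6^76 ≡ 134; 6^12 ≡ 165 — none is 1, so 6 is a primitive root.
The smallest primitive root modulo 229 is 6.

6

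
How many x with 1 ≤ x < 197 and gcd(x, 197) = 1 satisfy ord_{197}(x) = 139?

0

φ(197) = 197 − 1 = 196 = 2^2 · 7^2.
Since (Z/197Z)^× is cyclic of order 196, the number of elements of order d is φ(d) when d | 196 and 0 otherwise.
Since 139 ∤ 196, the count is 0.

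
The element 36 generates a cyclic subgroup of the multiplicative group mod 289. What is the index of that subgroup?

2

ord(36) | φ(289) = φ(17^2) = 17·(17−1) = 272 = 2^4 · 17.
Divisors of 272: 1, 2, 4, 8, 16, 17, 34, 68, 136, 272.
Evaluate successive powers at the divisors of 272:
36^1 ≡ 36 (mod 289)
36^2 ≡ 140 (mod 289)
36^4 ≡ 237 (mod 289)
36^8 ≡ 103 (mod 289)
36^16 ≡ 205 (mod 289)
36^17 ≡ 155 (mod 289)
36^34 ≡ 38 (mod 289)
36^68 ≡ 288 (mod 289)
36^136 ≡ 1 (mod 289) ✓
The order of 36 is 136, so the subgroup it generates has 136 elements.
The index is φ(289) / ord(36) = 272 / 136 = 2.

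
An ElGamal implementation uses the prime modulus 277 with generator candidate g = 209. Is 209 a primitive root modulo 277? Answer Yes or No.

Yes

φ(277) = 277 − 1 = 276 = 2^2 · 3 · 23.
An element g generates (Z/277Z)^× iff g^(276/q) ≢ 1 (mod 277) for each prime q ∈ {2, 3, 23}.
209^138 ≡ 276 (mod 277)  [q = 2: ≢ 1 ✓]
209^92 ≡ 116 (mod 277)  [q = 3: ≢ 1 ✓]
209^12 ≡ 256 (mod 277)  [q = 23: ≢ 1 ✓]
None equal 1, so ord_277(209) = 276: 209 is a primitive root.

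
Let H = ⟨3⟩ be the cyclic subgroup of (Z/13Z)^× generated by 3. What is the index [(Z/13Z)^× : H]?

By Lagrange's theorem, ord_13(3) divides φ(13) = 13 − 1 = 12 = 2^2 · 3.
Divisors of 12: 1, 2, 3, 4, 6, 12.
Test each divisor d:
3^1 ≡ 3
3^2 ≡ 9
3^3 ≡ 1
So ord_13(3) = 3, hence |⟨3⟩| = 3.
Index = |(Z/13Z)^×| / |⟨3⟩| = 12 / 3 = 4.

4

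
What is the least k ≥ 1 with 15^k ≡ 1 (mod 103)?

51

The order of 15 must divide φ(103) = 103 − 1 = 102 = 2 · 3 · 17.
Divisors of 102: 1, 2, 3, 6, 17, 34, 51, 102.
Check 15^d mod 103 for each divisor in increasing order:
15^1 ≡ 15
15^2 ≡ 19
15^3 ≡ 79
15^6 ≡ 61
15^17 ≡ 46
15^34 ≡ 56
15^51 ≡ 1
The smallest such exponent is 51, so the order of 15 is 51.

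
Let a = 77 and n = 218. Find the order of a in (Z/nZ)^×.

By Lagrange's theorem, ord_218(77) divides φ(218) = φ(2)·φ(109) = 1·108 = 108 = 2^2 · 3^3.
Divisors of 108: 1, 2, 3, 4, 6, 9, 12, 18, 27, 36, 54, 108.
Evaluate successive powers at the divisors of 108:
77^1 ≡ 77 (mod 218)
77^2 ≡ 43 (mod 218)
77^3 ≡ 41 (mod 218)
77^4 ≡ 105 (mod 218)
77^6 ≡ 155 (mod 218)
77^9 ≡ 33 (mod 218)
77^12 ≡ 45 (mod 218)
77^18 ≡ 217 (mod 218)
77^27 ≡ 185 (mod 218)
77^36 ≡ 1 (mod 218) ✓
So ord_218(77) = 36.

36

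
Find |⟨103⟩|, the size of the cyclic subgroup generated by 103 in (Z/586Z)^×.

292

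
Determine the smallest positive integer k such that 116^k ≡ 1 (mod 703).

The order of 116 must divide φ(703) = φ(19·37) = (19−1)·(37−1) = 18·36 = 648 = 2^3 · 3^4.
Divisors of 648: 1, 2, 3, 4, 6, 8, 9, 12, 18, 24, 27, 36, 54, 72, 81, 108, 162, 216, 324, 648.
Compute 116^d (mod 703) for the divisors d until we hit 1:
116^1 ≡ 116
116^2 ≡ 99
116^3 ≡ 236
116^4 ≡ 662
116^6 ≡ 159
116^8 ≡ 275
116^9 ≡ 265
116^12 ≡ 676
116^18 ≡ 628
116^24 ≡ 26
116^27 ≡ 512
116^36 ≡ 1
The smallest such exponent is 36, so the order of 116 is 36.

36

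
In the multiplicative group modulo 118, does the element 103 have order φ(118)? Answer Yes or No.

Yes

φ(118) = φ(2)·φ(59) = 1·58 = 58 = 2 · 29.
It suffices to check that the order of 103 is not a proper divisor of 58: compute 103^(58/q) for q ∈ {2, 29}.
103^29 ≡ 117 (mod 118)  [q = 2: ≢ 1 ✓]
103^2 ≡ 107 (mod 118)  [q = 29: ≢ 1 ✓]
Every test exponent gives a nontrivial residue, hence 103 generates the full group.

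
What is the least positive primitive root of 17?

φ(17) = 17 − 1 = 16 = 2^4.
Test candidates g = 2, 3, … against the prime factors q ∈ {2} of φ(17): g is a generator iff g^(16/q) ≢ 1 for every such q.
g = 2: 2^8 ≡ 1 — hits 1, so not a primitive root.
g = 3: 3^8 ≡ 16 — none is 1, so 3 is a primitive root.
The smallest primitive root modulo 17 is 3.

3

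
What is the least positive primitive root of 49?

3

φ(49) = φ(7^2) = 7·(7−1) = 42 = 2 · 3 · 7.
Test candidates g = 2, 3, … against the prime factors q ∈ {2, 3, 7} of φ(49): g is a generator iff g^(42/q) ≢ 1 for every such q.
g = 2: 2^21 ≡ 1 — hits 1, so not a primitive root.
g = 3: 3^21 ≡ 48; 3^14 ≡ 30; 3^6 ≡ 43 — none is 1, so 3 is a primitive root.
So 3 is the smallest generator of (Z/49Z)^×.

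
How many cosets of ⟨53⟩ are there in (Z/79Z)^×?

1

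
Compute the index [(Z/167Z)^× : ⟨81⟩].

2

ord(81) | φ(167) = 167 − 1 = 166 = 2 · 83.
Divisors of 166: 1, 2, 83, 166.
Compute 81^d (mod 167) for the divisors d until we hit 1:
81^1 ≡ 81 (mod 167)
81^2 ≡ 48 (mod 167)
81^83 ≡ 1 (mod 167) ✓
So ord_167(81) = 83, hence |⟨81⟩| = 83.
Index = |(Z/167Z)^×| / |⟨81⟩| = 166 / 83 = 2.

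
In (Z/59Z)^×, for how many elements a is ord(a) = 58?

28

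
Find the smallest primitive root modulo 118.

11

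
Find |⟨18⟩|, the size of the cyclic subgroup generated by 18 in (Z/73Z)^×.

18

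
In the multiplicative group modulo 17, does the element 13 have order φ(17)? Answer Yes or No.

No

φ(17) = 17 − 1 = 16 = 2^4.
13 is a primitive root mod 17 iff 13^(φ(17)/q) ≢ 1 for every prime q | φ(17), i.e. q ∈ {2}.
13^8 ≡ 1 (mod 17)  [q = 2: ≡ 1 ✗]
Since 13^8 ≡ 1, the order of 13 divides 8 < 16, so 13 is not a primitive root.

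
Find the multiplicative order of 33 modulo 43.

42

Since 33 ∈ (Z/43Z)^×, its order divides φ(43) = 43 − 1 = 42 = 2 · 3 · 7.
Divisors of 42: 1, 2, 3, 6, 7, 14, 21, 42.
Evaluate successive powers at the divisors of 42:
33^1 ≡ 33 (mod 43)
33^2 ≡ 14 (mod 43)
33^3 ≡ 32 (mod 43)
33^6 ≡ 35 (mod 43)
33^7 ≡ 37 (mod 43)
33^14 ≡ 36 (mod 43)
33^21 ≡ 42 (mod 43)
33^42 ≡ 1 (mod 43) ✓
The smallest such exponent is 42, so the order of 33 is 42.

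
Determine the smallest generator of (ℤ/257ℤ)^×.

3

φ(257) = 257 − 1 = 256 = 2^8.
Test candidates g = 2, 3, … against the prime factors q ∈ {2} of φ(257): g is a generator iff g^(256/q) ≢ 1 for every such q.
g = 2: 2^128 ≡ 1 — hits 1, so not a primitive root.
g = 3: 3^128 ≡ 256 — none is 1, so 3 is a primitive root.
Hence the least primitive root of 257 is 3.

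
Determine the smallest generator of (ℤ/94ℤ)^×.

5

φ(94) = φ(2)·φ(47) = 1·46 = 46 = 2 · 23.
g is a primitive root iff g^(46/q) ≢ 1 (mod 94) for each prime q ∈ {2, 23}.
g = 2: gcd(2, 94) = 2 > 1, not a unit — skip.
g = 3: 3^23 ≡ 1 — hits 1, so not a primitive root.
g = 4: gcd(4, 94) = 2 > 1, not a unit — skip.
g = 5: 5^23 ≡ 93; 5^2 ≡ 25 — none is 1, so 5 is a primitive root.
The smallest primitive root modulo 94 is 5.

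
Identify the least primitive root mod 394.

3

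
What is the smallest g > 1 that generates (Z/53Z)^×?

2

φ(53) = 53 − 1 = 52 = 2^2 · 13.
Test candidates g = 2, 3, … against the prime factors q ∈ {2, 13} of φ(53): g is a generator iff g^(52/q) ≢ 1 for every such q.
g = 2: 2^26 ≡ 52; 2^4 ≡ 16 — none is 1, so 2 is a primitive root.
The smallest primitive root modulo 53 is 2.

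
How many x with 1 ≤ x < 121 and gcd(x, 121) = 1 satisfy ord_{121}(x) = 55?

φ(121) = φ(11^2) = 11·(11−1) = 110 = 2 · 5 · 11.
In a cyclic group of order 110, there are φ(d) elements of order d for each divisor d of 110, and zero for non-divisors.
55 = 5 · 11 divides 110, and φ(55) = 40.

40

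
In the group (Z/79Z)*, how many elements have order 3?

φ(79) = 79 − 1 = 78 = 2 · 3 · 13.
Since (Z/79Z)^× is cyclic of order 78, the number of elements of order d is φ(d) when d | 78 and 0 otherwise.
3 | 78, and φ(3) = 3 − 1 = 2.

2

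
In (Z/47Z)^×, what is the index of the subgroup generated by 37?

ord(37) | φ(47) = 47 − 1 = 46 = 2 · 23.
Divisors of 46: 1, 2, 23, 46.
Test each divisor d:
37^1 ≡ 37 (mod 47)
37^2 ≡ 6 (mod 47)
37^23 ≡ 1 (mod 47) ✓
So ord_47(37) = 23, hence |⟨37⟩| = 23.
[(Z/47Z)^× : ⟨37⟩] = 46/23 = 2.

2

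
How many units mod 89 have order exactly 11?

10

φ(89) = 89 − 1 = 88 = 2^3 · 11.
Since (Z/89Z)^× is cyclic of order 88, the number of elements of order d is φ(d) when d | 88 and 0 otherwise.
11 | 88, and φ(11) = 11 − 1 = 10.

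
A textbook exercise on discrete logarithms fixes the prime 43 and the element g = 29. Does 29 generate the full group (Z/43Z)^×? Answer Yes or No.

Yes

φ(43) = 43 − 1 = 42 = 2 · 3 · 7.
It suffices to check that the order of 29 is not a proper divisor of 42: compute 29^(42/q) for q ∈ {2, 3, 7}.
29^21 ≡ 42 (mod 43)  [q = 2: ≢ 1 ✓]
29^14 ≡ 6 (mod 43)  [q = 3: ≢ 1 ✓]
29^6 ≡ 21 (mod 43)  [q = 7: ≢ 1 ✓]
None equal 1, so ord_43(29) = 42: 29 is a primitive root.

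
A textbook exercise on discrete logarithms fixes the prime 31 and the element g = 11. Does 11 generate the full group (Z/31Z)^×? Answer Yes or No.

Yes

φ(31) = 31 − 1 = 30 = 2 · 3 · 5.
11 is a primitive root mod 31 iff 11^(φ(31)/q) ≢ 1 for every prime q | φ(31), i.e. q ∈ {2, 3, 5}.
11^15 ≡ 30 (mod 31)  [q = 2: ≢ 1 ✓]
11^10 ≡ 5 (mod 31)  [q = 3: ≢ 1 ✓]
11^6 ≡ 4 (mod 31)  [q = 5: ≢ 1 ✓]
None equal 1, so ord_31(11) = 30: 11 is a primitive root.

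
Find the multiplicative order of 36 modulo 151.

75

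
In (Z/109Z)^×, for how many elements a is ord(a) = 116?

0

φ(109) = 109 − 1 = 108 = 2^2 · 3^3.
Since (Z/109Z)^× is cyclic of order 108, the number of elements of order d is φ(d) when d | 108 and 0 otherwise.
116 does not divide 108, so no element of (Z/109Z)^× has order 116.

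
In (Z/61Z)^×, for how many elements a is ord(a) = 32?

0

φ(61) = 61 − 1 = 60 = 2^2 · 3 · 5.
(Z/61Z)^× is cyclic (|G| = 60); a cyclic group of order m has exactly φ(d) elements of each order d | m, and none otherwise.
Since 32 ∤ 60, the count is 0.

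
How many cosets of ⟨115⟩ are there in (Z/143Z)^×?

By Lagrange's theorem, ord_143(115) divides φ(143) = φ(11·13) = (11−1)·(13−1) = 10·12 = 120 = 2^3 · 3 · 5.
Divisors of 120: 1, 2, 3, 4, 5, 6, 8, 10, 12, 15, 20, 24, 30, 40, 60, 120.
Check 115^d mod 143 for each divisor in increasing order:
115^1 ≡ 115 (mod 143)
115^2 ≡ 69 (mod 143)
115^3 ≡ 70 (mod 143)
115^4 ≡ 42 (mod 143)
115^5 ≡ 111 (mod 143)
115^6 ≡ 38 (mod 143)
115^8 ≡ 48 (mod 143)
115^10 ≡ 23 (mod 143)
115^12 ≡ 14 (mod 143)
115^15 ≡ 122 (mod 143)
115^20 ≡ 100 (mod 143)
115^24 ≡ 53 (mod 143)
115^30 ≡ 12 (mod 143)
115^40 ≡ 133 (mod 143)
115^60 ≡ 1 (mod 143) ✓
Thus |⟨115⟩| = ord(115) = 60.
[(Z/143Z)^× : ⟨115⟩] = 120/60 = 2.

2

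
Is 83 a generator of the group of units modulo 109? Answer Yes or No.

No

φ(109) = 109 − 1 = 108 = 2^2 · 3^3.
An element g generates (Z/109Z)^× iff g^(108/q) ≢ 1 (mod 109) for each prime q ∈ {2, 3}.
83^54 ≡ 1 (mod 109)  [q = 2: ≡ 1 ✗]
83^36 ≡ 63 (mod 109)  [q = 3: ≢ 1 ✓]
83^54 ≡ 1 shows ord(83) | 54, strictly less than φ(109); not a primitive root.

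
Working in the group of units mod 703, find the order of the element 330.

9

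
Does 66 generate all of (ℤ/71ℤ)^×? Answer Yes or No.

No

φ(71) = 71 − 1 = 70 = 2 · 5 · 7.
66 is a primitive root mod 71 iff 66^(φ(71)/q) ≢ 1 for every prime q | φ(71), i.e. q ∈ {2, 5, 7}.
66^35 ≡ 70 (mod 71)  [q = 2: ≢ 1 ✓]
66^14 ≡ 57 (mod 71)  [q = 5: ≢ 1 ✓]
66^10 ≡ 1 (mod 71)  [q = 7: ≡ 1 ✗]
Since 66^10 ≡ 1, the order of 66 divides 10 < 70, so 66 is not a primitive root.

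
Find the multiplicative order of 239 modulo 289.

17

Since 239 ∈ (Z/289Z)^×, its order divides φ(289) = φ(17^2) = 17·(17−1) = 272 = 2^4 · 17.
Divisors of 272: 1, 2, 4, 8, 16, 17, 34, 68, 136, 272.
Compute 239^d (mod 289) for the divisors d until we hit 1:
239^1 ≡ 239
239^2 ≡ 188
239^4 ≡ 86
239^8 ≡ 171
239^16 ≡ 52
239^17 ≡ 1
The smallest such exponent is 17, so the order of 239 is 17.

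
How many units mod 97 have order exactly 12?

4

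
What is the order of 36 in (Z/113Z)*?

Since 36 ∈ (Z/113Z)^×, its order divides φ(113) = 113 − 1 = 112 = 2^4 · 7.
Divisors of 112: 1, 2, 4, 7, 8, 14, 16, 28, 56, 112.
Test each divisor d:
36^1 ≡ 36
36^2 ≡ 53
36^4 ≡ 97
36^7 ≡ 95
36^8 ≡ 30
36^14 ≡ 98
36^16 ≡ 109
36^28 ≡ 112
36^56 ≡ 1
So ord_113(36) = 56.

56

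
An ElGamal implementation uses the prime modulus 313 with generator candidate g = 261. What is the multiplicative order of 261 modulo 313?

52

By Lagrange's theorem, ord_313(261) divides φ(313) = 313 − 1 = 312 = 2^3 · 3 · 13.
Divisors of 312: 1, 2, 3, 4, 6, 8, 12, 13, 24, 26, 39, 52, 78, 104, 156, 312.
Compute 261^d (mod 313) for the divisors d until we hit 1:
261^1 ≡ 261 (mod 313)
261^2 ≡ 200 (mod 313)
261^3 ≡ 242 (mod 313)
261^4 ≡ 249 (mod 313)
261^6 ≡ 33 (mod 313)
261^8 ≡ 27 (mod 313)
261^12 ≡ 150 (mod 313)
261^13 ≡ 25 (mod 313)
261^24 ≡ 277 (mod 313)
261^26 ≡ 312 (mod 313)
261^39 ≡ 288 (mod 313)
261^52 ≡ 1 (mod 313) ✓
Therefore the multiplicative order of 261 modulo 313 is 52.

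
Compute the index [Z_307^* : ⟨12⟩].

3

The order of 12 must divide φ(307) = 307 − 1 = 306 = 2 · 3^2 · 17.
Divisors of 306: 1, 2, 3, 6, 9, 17, 18, 34, 51, 102, 153, 306.
Check 12^d mod 307 for each divisor in increasing order:
12^1 ≡ 12 (mod 307)
12^2 ≡ 144 (mod 307)
12^3 ≡ 193 (mod 307)
12^6 ≡ 102 (mod 307)
12^9 ≡ 38 (mod 307)
12^17 ≡ 18 (mod 307)
12^18 ≡ 216 (mod 307)
12^34 ≡ 17 (mod 307)
12^51 ≡ 306 (mod 307)
12^102 ≡ 1 (mod 307) ✓
Thus |⟨12⟩| = ord(12) = 102.
The index is φ(307) / ord(12) = 306 / 102 = 3.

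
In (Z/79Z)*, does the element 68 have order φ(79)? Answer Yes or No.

φ(79) = 79 − 1 = 78 = 2 · 3 · 13.
68 is a primitive root mod 79 iff 68^(φ(79)/q) ≢ 1 for every prime q | φ(79), i.e. q ∈ {2, 3, 13}.
68^39 ≡ 78 (mod 79)  [q = 2: ≢ 1 ✓]
68^26 ≡ 55 (mod 79)  [q = 3: ≢ 1 ✓]
68^6 ≡ 65 (mod 79)  [q = 13: ≢ 1 ✓]
All checks pass, so 68 has order 78 and is a primitive root modulo 79.

Yes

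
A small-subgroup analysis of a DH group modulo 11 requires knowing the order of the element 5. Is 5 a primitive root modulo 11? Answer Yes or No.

No

φ(11) = 11 − 1 = 10 = 2 · 5.
An element g generates (Z/11Z)^× iff g^(10/q) ≢ 1 (mod 11) for each prime q ∈ {2, 5}.
5^5 ≡ 1 (mod 11)  [q = 2: ≡ 1 ✗]
5^2 ≡ 3 (mod 11)  [q = 5: ≢ 1 ✓]
Since 5^5 ≡ 1, the order of 5 divides 5 < 10, so 5 is not a primitive root.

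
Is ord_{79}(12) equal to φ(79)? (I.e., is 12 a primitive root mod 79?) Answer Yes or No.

No

φ(79) = 79 − 1 = 78 = 2 · 3 · 13.
It suffices to check that the order of 12 is not a proper divisor of 78: compute 12^(78/q) for q ∈ {2, 3, 13}.
12^39 ≡ 78 (mod 79)  [q = 2: ≢ 1 ✓]
12^26 ≡ 1 (mod 79)  [q = 3: ≡ 1 ✗]
12^6 ≡ 21 (mod 79)  [q = 13: ≢ 1 ✓]
Since 12^26 ≡ 1, the order of 12 divides 26 < 78, so 12 is not a primitive root.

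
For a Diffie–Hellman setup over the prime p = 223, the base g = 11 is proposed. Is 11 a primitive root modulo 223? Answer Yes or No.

φ(223) = 223 − 1 = 222 = 2 · 3 · 37.
It suffices to check that the order of 11 is not a proper divisor of 222: compute 11^(222/q) for q ∈ {2, 3, 37}.
11^111 ≡ 222 (mod 223)  [q = 2: ≢ 1 ✓]
11^74 ≡ 39 (mod 223)  [q = 3: ≢ 1 ✓]
11^6 ≡ 49 (mod 223)  [q = 37: ≢ 1 ✓]
None equal 1, so ord_223(11) = 222: 11 is a primitive root.

Yes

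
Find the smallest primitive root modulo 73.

5

φ(73) = 73 − 1 = 72 = 2^3 · 3^2.
Test candidates g = 2, 3, … against the prime factors q ∈ {2, 3} of φ(73): g is a generator iff g^(72/q) ≢ 1 for every such q.
g = 2: 2^36 ≡ 1 — hits 1, so not a primitive root.
g = 3: 3^36 ≡ 1 — hits 1, so not a primitive root.
g = 4: 4^36 ≡ 1 — hits 1, so not a primitive root.
g = 5: 5^36 ≡ 72; 5^24 ≡ 8 — none is 1, so 5 is a primitive root.
So 5 is the smallest generator of (Z/73Z)^×.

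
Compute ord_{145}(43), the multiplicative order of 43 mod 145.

28

Since 43 ∈ (Z/145Z)^×, its order divides φ(145) = φ(5·29) = (5−1)·(29−1) = 4·28 = 112 = 2^4 · 7.
Divisors of 112: 1, 2, 4, 7, 8, 14, 16, 28, 56, 112.
Check 43^d mod 145 for each divisor in increasing order:
43^1 ≡ 43 (mod 145)
43^2 ≡ 109 (mod 145)
43^4 ≡ 136 (mod 145)
43^7 ≡ 12 (mod 145)
43^8 ≡ 81 (mod 145)
43^14 ≡ 144 (mod 145)
43^16 ≡ 36 (mod 145)
43^28 ≡ 1 (mod 145) ✓
Hence ord(43) = 28.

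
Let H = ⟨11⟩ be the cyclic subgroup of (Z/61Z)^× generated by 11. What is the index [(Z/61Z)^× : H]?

15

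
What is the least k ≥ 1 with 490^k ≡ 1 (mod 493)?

112

ord(490) | φ(493) = φ(17·29) = (17−1)·(29−1) = 16·28 = 448 = 2^6 · 7.
Divisors of 448: 1, 2, 4, 7, 8, 14, 16, 28, 32, 56, 64, 112, 224, 448.
Check 490^d mod 493 for each divisor in increasing order:
490^1 ≡ 490
490^2 ≡ 9
490^4 ≡ 81
490^7 ≡ 278
490^8 ≡ 152
490^14 ≡ 376
490^16 ≡ 426
490^28 ≡ 378
490^32 ≡ 52
490^56 ≡ 407
490^64 ≡ 239
490^112 ≡ 1
Hence ord(490) = 112.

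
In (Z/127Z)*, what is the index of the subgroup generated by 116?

1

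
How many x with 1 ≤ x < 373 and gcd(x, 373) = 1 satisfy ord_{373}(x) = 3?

φ(373) = 373 − 1 = 372 = 2^2 · 3 · 31.
In a cyclic group of order 372, there are φ(d) elements of order d for each divisor d of 372, and zero for non-divisors.
3 | 372, and φ(3) = 3 − 1 = 2.

2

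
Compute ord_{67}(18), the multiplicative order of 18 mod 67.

By Lagrange's theorem, ord_67(18) divides φ(67) = 67 − 1 = 66 = 2 · 3 · 11.
Divisors of 66: 1, 2, 3, 6, 11, 22, 33, 66.
Test each divisor d:
18^1 ≡ 18 (mod 67)
18^2 ≡ 56 (mod 67)
18^3 ≡ 3 (mod 67)
18^6 ≡ 9 (mod 67)
18^11 ≡ 38 (mod 67)
18^22 ≡ 37 (mod 67)
18^33 ≡ 66 (mod 67)
18^66 ≡ 1 (mod 67) ✓
So ord_67(18) = 66.

66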